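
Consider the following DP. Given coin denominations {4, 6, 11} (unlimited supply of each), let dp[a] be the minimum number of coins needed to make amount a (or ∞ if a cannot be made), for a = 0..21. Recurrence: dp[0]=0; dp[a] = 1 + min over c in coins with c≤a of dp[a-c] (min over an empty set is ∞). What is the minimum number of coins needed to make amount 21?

 a  0  1  2  3  4  5  6  7  8  9 10 11 12 13 14 15 16 17 18 19 20 21
dp  0  -  -  -  1  -  1  -  2  -  2  1  2  -  3  2  3  2  3  3  4  3
(- denotes ∞ / unreachable)

3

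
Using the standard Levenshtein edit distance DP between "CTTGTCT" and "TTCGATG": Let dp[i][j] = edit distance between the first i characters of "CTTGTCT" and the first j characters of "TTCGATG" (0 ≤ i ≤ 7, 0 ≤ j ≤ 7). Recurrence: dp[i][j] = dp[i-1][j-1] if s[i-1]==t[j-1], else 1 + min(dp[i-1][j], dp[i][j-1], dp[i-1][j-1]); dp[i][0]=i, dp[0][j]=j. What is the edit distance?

   ''  T  T  C  G  A  T  G
''  0  1  2  3  4  5  6  7
 C  1  1  2  2  3  4  5  6
 T  2  1  1  2  3  4  4  5
 T  3  2  1  2  3  4  4  5
 G  4  3  2  2  2  3  4  4
 T  5  4  3  3  3  3  3  4
 C  6  5  4  3  4  4  4  4
 T  7  6  5  4  4  5  4  5

5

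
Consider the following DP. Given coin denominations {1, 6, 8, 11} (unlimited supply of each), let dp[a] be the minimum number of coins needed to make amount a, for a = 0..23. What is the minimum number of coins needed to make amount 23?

 a  0  1  2  3  4  5  6  7  8  9 10 11 12 13 14 15 16 17 18 19 20 21 22 23
dp  0  1  2  3  4  5  1  2  1  2  3  1  2  3  2  3  2  2  3  2  3  4  2  3

3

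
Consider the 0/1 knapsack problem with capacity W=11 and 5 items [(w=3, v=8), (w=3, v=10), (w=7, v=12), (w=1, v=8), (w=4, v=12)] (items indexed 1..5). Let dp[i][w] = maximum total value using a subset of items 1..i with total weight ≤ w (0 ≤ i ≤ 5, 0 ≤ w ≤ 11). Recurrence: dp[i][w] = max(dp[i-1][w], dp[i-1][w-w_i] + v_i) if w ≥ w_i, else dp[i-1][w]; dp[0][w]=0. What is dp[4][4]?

18

i\w   0   1   2   3   4   5   6   7   8   9  10  11
  0   0   0   0   0   0   0   0   0   0   0   0   0
  1   0   0   0   8   8   8   8   8   8   8   8   8
  2   0   0   0  10  10  10  18  18  18  18  18  18
  3   0   0   0  10  10  10  18  18  18  18  22  22
  4   0   8   8  10  18  18  18  26  26  26  26  30
  5   0   8   8  10  18  20  20  26  30  30  30  38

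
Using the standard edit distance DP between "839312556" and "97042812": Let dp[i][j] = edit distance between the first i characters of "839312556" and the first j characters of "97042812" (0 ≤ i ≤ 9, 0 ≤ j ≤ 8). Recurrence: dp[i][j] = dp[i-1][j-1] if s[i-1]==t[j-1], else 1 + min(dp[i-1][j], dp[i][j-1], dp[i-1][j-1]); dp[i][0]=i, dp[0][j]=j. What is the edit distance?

8

   ''  9  7  0  4  2  8  1  2
''  0  1  2  3  4  5  6  7  8
 8  1  1  2  3  4  5  5  6  7
 3  2  2  2  3  4  5  6  6  7
 9  3  2  3  3  4  5  6  7  7
 3  4  3  3  4  4  5  6  7  8
 1  5  4  4  4  5  5  6  6  7
 2  6  5  5  5  5  5  6  7  6
 5  7  6  6  6  6  6  6  7  7
 5  8  7  7  7  7  7  7  7  8
 6  9  8  8  8  8  8  8  8  8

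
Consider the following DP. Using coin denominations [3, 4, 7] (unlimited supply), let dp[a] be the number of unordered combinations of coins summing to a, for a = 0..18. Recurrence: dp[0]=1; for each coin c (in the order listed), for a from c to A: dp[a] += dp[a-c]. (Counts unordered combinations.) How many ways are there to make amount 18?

4

after  coin     0     1     2     3     4     5     6     7     8     9    10    11    12    13    14    15    16    17    18
          3     1     0     0     1     0     0     1     0     0     1     0     0     1     0     0     1     0     0     1
          4     1     0     0     1     1     0     1     1     1     1     1     1     2     1     1     2     2     1     2
          7     1     0     0     1     1     0     1     2     1     1     2     2     2     2     3     3     3     3     4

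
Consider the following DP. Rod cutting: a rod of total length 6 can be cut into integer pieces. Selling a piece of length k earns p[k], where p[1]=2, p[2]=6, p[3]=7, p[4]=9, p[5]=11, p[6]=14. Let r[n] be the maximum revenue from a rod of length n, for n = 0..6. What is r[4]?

12

   n    0    1    2    3    4    5    6
r[n]    0    2    6    8   12   14   18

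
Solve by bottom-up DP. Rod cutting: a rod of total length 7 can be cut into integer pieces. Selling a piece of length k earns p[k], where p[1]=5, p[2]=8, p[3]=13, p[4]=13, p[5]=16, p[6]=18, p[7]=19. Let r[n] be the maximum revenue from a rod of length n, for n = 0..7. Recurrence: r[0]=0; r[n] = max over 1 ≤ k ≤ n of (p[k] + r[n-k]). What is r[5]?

   n    0    1    2    3    4    5    6    7
r[n]    0    5   10   15   20   25   30   35

25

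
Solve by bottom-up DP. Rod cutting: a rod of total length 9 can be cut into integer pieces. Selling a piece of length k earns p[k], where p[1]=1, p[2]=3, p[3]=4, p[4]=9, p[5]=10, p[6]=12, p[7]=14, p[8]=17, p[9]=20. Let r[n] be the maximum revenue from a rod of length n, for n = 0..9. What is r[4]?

9

   n    0    1    2    3    4    5    6    7    8    9
r[n]    0    1    3    4    9   10   12   14   18   20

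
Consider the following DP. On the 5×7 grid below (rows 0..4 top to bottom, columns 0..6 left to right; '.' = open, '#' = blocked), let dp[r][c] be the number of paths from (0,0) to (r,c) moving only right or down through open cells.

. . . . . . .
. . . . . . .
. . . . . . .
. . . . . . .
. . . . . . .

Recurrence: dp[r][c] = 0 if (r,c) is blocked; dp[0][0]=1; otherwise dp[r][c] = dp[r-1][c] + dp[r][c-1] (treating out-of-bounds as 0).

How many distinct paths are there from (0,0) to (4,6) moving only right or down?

r\c   0   1   2   3   4   5   6
  0   1   1   1   1   1   1   1
  1   1   2   3   4   5   6   7
  2   1   3   6  10  15  21  28
  3   1   4  10  20  35  56  84
  4   1   5  15  35  70 126 210

210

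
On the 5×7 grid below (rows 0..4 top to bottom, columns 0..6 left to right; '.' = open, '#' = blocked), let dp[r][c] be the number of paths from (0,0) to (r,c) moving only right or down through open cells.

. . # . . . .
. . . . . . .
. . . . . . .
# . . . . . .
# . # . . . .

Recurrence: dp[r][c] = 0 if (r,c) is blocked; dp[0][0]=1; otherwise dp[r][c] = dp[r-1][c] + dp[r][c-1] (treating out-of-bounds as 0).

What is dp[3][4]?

r\c   0   1   2   3   4   5   6
  0   1   1   0   0   0   0   0
  1   1   2   2   2   2   2   2
  2   1   3   5   7   9  11  13
  3   0   3   8  15  24  35  48
  4   0   3   0  15  39  74 122

24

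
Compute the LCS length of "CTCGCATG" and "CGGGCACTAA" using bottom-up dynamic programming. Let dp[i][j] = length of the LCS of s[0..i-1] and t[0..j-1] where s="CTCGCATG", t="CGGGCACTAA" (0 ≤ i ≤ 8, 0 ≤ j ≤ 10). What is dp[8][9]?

5

   ''  C  G  G  G  C  A  C  T  A  A
''  0  0  0  0  0  0  0  0  0  0  0
 C  0  1  1  1  1  1  1  1  1  1  1
 T  0  1  1  1  1  1  1  1  2  2  2
 C  0  1  1  1  1  2  2  2  2  2  2
 G  0  1  2  2  2  2  2  2  2  2  2
 C  0  1  2  2  2  3  3  3  3  3  3
 A  0  1  2  2  2  3  4  4  4  4  4
 T  0  1  2  2  2  3  4  4  5  5  5
 G  0  1  2  3  3  3  4  4  5  5  5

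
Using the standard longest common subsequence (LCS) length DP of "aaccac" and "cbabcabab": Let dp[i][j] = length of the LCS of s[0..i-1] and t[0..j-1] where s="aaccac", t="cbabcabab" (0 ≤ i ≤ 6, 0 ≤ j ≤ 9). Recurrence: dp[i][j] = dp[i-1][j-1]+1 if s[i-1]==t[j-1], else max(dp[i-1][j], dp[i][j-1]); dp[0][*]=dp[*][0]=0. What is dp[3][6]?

2

   ''  c  b  a  b  c  a  b  a  b
''  0  0  0  0  0  0  0  0  0  0
 a  0  0  0  1  1  1  1  1  1  1
 a  0  0  0  1  1  1  2  2  2  2
 c  0  1  1  1  1  2  2  2  2  2
 c  0  1  1  1  1  2  2  2  2  2
 a  0  1  1  2  2  2  3  3  3  3
 c  0  1  1  2  2  3  3  3  3  3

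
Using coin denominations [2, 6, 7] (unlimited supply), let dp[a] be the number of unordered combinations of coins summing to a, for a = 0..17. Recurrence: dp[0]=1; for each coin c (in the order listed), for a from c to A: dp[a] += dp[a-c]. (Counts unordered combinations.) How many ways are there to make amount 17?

after  coin     0     1     2     3     4     5     6     7     8     9    10    11    12    13    14    15    16    17
          2     1     0     1     0     1     0     1     0     1     0     1     0     1     0     1     0     1     0
          6     1     0     1     0     1     0     2     0     2     0     2     0     3     0     3     0     3     0
          7     1     0     1     0     1     0     2     1     2     1     2     1     3     2     4     2     4     2

2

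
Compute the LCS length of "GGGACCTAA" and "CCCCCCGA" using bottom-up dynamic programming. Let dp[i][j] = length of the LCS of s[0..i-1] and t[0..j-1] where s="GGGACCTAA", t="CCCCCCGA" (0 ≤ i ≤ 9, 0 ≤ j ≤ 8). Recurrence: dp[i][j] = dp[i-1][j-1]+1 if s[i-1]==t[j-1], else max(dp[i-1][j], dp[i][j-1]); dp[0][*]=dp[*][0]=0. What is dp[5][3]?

1

   ''  C  C  C  C  C  C  G  A
''  0  0  0  0  0  0  0  0  0
 G  0  0  0  0  0  0  0  1  1
 G  0  0  0  0  0  0  0  1  1
 G  0  0  0  0  0  0  0  1  1
 A  0  0  0  0  0  0  0  1  2
 C  0  1  1  1  1  1  1  1  2
 C  0  1  2  2  2  2  2  2  2
 T  0  1  2  2  2  2  2  2  2
 A  0  1  2  2  2  2  2  2  3
 A  0  1  2  2  2  2  2  2  3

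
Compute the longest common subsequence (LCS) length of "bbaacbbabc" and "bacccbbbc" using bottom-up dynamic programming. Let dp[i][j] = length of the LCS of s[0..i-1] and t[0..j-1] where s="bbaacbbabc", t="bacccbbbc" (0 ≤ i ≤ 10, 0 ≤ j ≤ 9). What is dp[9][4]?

3

   ''  b  a  c  c  c  b  b  b  c
''  0  0  0  0  0  0  0  0  0  0
 b  0  1  1  1  1  1  1  1  1  1
 b  0  1  1  1  1  1  2  2  2  2
 a  0  1  2  2  2  2  2  2  2  2
 a  0  1  2  2  2  2  2  2  2  2
 c  0  1  2  3  3  3  3  3  3  3
 b  0  1  2  3  3  3  4  4  4  4
 b  0  1  2  3  3  3  4  5  5  5
 a  0  1  2  3  3  3  4  5  5  5
 b  0  1  2  3  3  3  4  5  6  6
 c  0  1  2  3  4  4  4  5  6  7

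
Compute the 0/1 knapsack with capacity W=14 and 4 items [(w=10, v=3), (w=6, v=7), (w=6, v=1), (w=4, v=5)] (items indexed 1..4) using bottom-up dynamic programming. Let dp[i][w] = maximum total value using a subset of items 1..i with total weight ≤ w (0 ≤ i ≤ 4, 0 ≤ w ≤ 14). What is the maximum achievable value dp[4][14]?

i\w   0   1   2   3   4   5   6   7   8   9  10  11  12  13  14
  0   0   0   0   0   0   0   0   0   0   0   0   0   0   0   0
  1   0   0   0   0   0   0   0   0   0   0   3   3   3   3   3
  2   0   0   0   0   0   0   7   7   7   7   7   7   7   7   7
  3   0   0   0   0   0   0   7   7   7   7   7   7   8   8   8
  4   0   0   0   0   5   5   7   7   7   7  12  12  12  12  12

12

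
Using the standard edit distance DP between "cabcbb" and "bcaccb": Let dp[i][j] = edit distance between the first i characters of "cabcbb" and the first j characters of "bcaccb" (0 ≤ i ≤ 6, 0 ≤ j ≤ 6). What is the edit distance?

3

   ''  b  c  a  c  c  b
''  0  1  2  3  4  5  6
 c  1  1  1  2  3  4  5
 a  2  2  2  1  2  3  4
 b  3  2  3  2  2  3  3
 c  4  3  2  3  2  2  3
 b  5  4  3  3  3  3  2
 b  6  5  4  4  4  4  3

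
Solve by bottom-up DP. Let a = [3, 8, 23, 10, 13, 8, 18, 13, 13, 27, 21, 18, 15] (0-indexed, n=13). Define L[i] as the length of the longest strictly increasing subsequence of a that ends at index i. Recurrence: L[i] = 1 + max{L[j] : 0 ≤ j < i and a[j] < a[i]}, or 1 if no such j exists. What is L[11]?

   i    0    1    2    3    4    5    6    7    8    9   10   11   12
a[i]    3    8   23   10   13    8   18   13   13   27   21   18   15
L[i]    1    2    3    3    4    2    5    4    4    6    6    5    5

5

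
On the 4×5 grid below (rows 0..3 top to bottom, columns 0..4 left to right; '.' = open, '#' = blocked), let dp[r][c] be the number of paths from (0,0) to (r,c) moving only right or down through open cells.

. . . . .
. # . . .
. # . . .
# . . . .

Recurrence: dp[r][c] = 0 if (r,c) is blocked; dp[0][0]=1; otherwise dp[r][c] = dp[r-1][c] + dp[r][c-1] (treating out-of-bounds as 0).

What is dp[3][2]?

1

r\c   0   1   2   3   4
  0   1   1   1   1   1
  1   1   0   1   2   3
  2   1   0   1   3   6
  3   0   0   1   4  10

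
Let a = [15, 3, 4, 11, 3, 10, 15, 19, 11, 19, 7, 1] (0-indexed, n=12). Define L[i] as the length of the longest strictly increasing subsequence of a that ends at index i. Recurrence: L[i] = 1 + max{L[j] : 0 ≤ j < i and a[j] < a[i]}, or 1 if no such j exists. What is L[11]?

1

   i    0    1    2    3    4    5    6    7    8    9   10   11
a[i]   15    3    4   11    3   10   15   19   11   19    7    1
L[i]    1    1    2    3    1    3    4    5    4    5    3    1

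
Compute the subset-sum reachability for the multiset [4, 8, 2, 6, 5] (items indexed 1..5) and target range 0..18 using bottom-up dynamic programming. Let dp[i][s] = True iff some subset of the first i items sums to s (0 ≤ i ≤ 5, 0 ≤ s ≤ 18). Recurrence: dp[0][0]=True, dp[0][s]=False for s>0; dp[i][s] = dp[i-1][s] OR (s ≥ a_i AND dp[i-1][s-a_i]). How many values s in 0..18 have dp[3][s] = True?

i\s   0   1   2   3   4   5   6   7   8   9  10  11  12  13  14  15  16  17  18
  0   T   F   F   F   F   F   F   F   F   F   F   F   F   F   F   F   F   F   F
  1   T   F   F   F   T   F   F   F   F   F   F   F   F   F   F   F   F   F   F
  2   T   F   F   F   T   F   F   F   T   F   F   F   T   F   F   F   F   F   F
  3   T   F   T   F   T   F   T   F   T   F   T   F   T   F   T   F   F   F   F
  4   T   F   T   F   T   F   T   F   T   F   T   F   T   F   T   F   T   F   T
  5   T   F   T   F   T   T   T   T   T   T   T   T   T   T   T   T   T   T   T

8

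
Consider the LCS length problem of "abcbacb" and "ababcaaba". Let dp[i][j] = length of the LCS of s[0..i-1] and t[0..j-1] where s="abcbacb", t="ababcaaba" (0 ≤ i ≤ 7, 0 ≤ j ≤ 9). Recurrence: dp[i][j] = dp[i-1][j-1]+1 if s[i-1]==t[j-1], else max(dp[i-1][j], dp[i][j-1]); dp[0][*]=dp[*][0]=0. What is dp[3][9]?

3

   ''  a  b  a  b  c  a  a  b  a
''  0  0  0  0  0  0  0  0  0  0
 a  0  1  1  1  1  1  1  1  1  1
 b  0  1  2  2  2  2  2  2  2  2
 c  0  1  2  2  2  3  3  3  3  3
 b  0  1  2  2  3  3  3  3  4  4
 a  0  1  2  3  3  3  4  4  4  5
 c  0  1  2  3  3  4  4  4  4  5
 b  0  1  2  3  4  4  4  4  5  5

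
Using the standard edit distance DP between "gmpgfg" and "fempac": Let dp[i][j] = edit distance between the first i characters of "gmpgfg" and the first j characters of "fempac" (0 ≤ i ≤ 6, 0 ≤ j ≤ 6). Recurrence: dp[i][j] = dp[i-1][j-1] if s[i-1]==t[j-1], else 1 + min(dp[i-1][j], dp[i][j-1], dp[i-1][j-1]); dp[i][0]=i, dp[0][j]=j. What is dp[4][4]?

   ''  f  e  m  p  a  c
''  0  1  2  3  4  5  6
 g  1  1  2  3  4  5  6
 m  2  2  2  2  3  4  5
 p  3  3  3  3  2  3  4
 g  4  4  4  4  3  3  4
 f  5  4  5  5  4  4  4
 g  6  5  5  6  5  5  5

3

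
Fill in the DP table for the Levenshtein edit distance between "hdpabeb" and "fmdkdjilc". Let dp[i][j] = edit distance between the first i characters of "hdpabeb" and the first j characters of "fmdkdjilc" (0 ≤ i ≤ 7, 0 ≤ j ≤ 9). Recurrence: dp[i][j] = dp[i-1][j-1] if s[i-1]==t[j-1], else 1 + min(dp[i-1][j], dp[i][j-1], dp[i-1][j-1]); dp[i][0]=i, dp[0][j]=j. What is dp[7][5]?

7

   ''  f  m  d  k  d  j  i  l  c
''  0  1  2  3  4  5  6  7  8  9
 h  1  1  2  3  4  5  6  7  8  9
 d  2  2  2  2  3  4  5  6  7  8
 p  3  3  3  3  3  4  5  6  7  8
 a  4  4  4  4  4  4  5  6  7  8
 b  5  5  5  5  5  5  5  6  7  8
 e  6  6  6  6  6  6  6  6  7  8
 b  7  7  7  7  7  7  7  7  7  8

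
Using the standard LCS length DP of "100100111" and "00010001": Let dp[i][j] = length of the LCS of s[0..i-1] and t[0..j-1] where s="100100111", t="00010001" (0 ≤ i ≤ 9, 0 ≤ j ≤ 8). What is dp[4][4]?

   ''  0  0  0  1  0  0  0  1
''  0  0  0  0  0  0  0  0  0
 1  0  0  0  0  1  1  1  1  1
 0  0  1  1  1  1  2  2  2  2
 0  0  1  2  2  2  2  3  3  3
 1  0  1  2  2  3  3  3  3  4
 0  0  1  2  3  3  4  4  4  4
 0  0  1  2  3  3  4  5  5  5
 1  0  1  2  3  4  4  5  5  6
 1  0  1  2  3  4  4  5  5  6
 1  0  1  2  3  4  4  5  5  6

3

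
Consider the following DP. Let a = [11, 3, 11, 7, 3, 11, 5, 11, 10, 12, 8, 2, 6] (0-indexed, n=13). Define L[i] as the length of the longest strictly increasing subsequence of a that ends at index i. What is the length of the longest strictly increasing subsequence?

   i    0    1    2    3    4    5    6    7    8    9   10   11   12
a[i]   11    3   11    7    3   11    5   11   10   12    8    2    6
L[i]    1    1    2    2    1    3    2    3    3    4    3    1    3

4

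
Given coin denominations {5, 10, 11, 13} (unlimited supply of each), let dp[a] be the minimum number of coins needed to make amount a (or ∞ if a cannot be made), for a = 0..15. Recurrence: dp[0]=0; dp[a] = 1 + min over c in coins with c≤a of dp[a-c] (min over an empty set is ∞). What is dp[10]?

 a  0  1  2  3  4  5  6  7  8  9 10 11 12 13 14 15
dp  0  -  -  -  -  1  -  -  -  -  1  1  -  1  -  2
(- denotes ∞ / unreachable)

1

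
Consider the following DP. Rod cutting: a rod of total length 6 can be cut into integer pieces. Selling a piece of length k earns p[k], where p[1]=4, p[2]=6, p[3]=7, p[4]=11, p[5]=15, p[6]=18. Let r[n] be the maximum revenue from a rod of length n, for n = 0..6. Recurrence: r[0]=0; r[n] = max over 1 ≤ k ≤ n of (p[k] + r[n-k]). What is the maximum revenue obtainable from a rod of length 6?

   n    0    1    2    3    4    5    6
r[n]    0    4    8   12   16   20   24

24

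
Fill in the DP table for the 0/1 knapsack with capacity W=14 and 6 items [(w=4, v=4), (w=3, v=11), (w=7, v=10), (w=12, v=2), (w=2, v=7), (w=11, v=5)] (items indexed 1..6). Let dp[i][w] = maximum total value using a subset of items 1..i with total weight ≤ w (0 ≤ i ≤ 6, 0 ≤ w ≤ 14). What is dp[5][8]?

i\w   0   1   2   3   4   5   6   7   8   9  10  11  12  13  14
  0   0   0   0   0   0   0   0   0   0   0   0   0   0   0   0
  1   0   0   0   0   4   4   4   4   4   4   4   4   4   4   4
  2   0   0   0  11  11  11  11  15  15  15  15  15  15  15  15
  3   0   0   0  11  11  11  11  15  15  15  21  21  21  21  25
  4   0   0   0  11  11  11  11  15  15  15  21  21  21  21  25
  5   0   0   7  11  11  18  18  18  18  22  22  22  28  28  28
  6   0   0   7  11  11  18  18  18  18  22  22  22  28  28  28

18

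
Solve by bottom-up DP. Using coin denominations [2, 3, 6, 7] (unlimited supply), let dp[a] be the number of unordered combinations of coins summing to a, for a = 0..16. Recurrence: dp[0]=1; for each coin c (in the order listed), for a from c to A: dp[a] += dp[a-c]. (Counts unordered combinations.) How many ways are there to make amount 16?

after  coin     0     1     2     3     4     5     6     7     8     9    10    11    12    13    14    15    16
          2     1     0     1     0     1     0     1     0     1     0     1     0     1     0     1     0     1
          3     1     0     1     1     1     1     2     1     2     2     2     2     3     2     3     3     3
          6     1     0     1     1     1     1     3     1     3     3     3     3     6     3     6     6     6
          7     1     0     1     1     1     1     3     2     3     4     4     4     7     6     8     9    10

10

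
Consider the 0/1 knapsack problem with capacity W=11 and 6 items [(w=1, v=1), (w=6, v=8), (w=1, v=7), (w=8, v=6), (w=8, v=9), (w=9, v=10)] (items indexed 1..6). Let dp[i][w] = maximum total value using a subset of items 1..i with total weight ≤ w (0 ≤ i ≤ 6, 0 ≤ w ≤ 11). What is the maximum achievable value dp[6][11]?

18

i\w   0   1   2   3   4   5   6   7   8   9  10  11
  0   0   0   0   0   0   0   0   0   0   0   0   0
  1   0   1   1   1   1   1   1   1   1   1   1   1
  2   0   1   1   1   1   1   8   9   9   9   9   9
  3   0   7   8   8   8   8   8  15  16  16  16  16
  4   0   7   8   8   8   8   8  15  16  16  16  16
  5   0   7   8   8   8   8   8  15  16  16  17  17
  6   0   7   8   8   8   8   8  15  16  16  17  18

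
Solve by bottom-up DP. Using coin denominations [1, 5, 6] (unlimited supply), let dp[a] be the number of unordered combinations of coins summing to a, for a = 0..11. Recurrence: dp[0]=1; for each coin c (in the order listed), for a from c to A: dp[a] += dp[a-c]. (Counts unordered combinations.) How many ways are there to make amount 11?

5

after  coin     0     1     2     3     4     5     6     7     8     9    10    11
          1     1     1     1     1     1     1     1     1     1     1     1     1
          5     1     1     1     1     1     2     2     2     2     2     3     3
          6     1     1     1     1     1     2     3     3     3     3     4     5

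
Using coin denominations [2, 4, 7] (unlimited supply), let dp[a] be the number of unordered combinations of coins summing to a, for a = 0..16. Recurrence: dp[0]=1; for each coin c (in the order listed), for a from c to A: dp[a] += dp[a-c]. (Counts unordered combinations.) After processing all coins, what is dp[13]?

after  coin     0     1     2     3     4     5     6     7     8     9    10    11    12    13    14    15    16
          2     1     0     1     0     1     0     1     0     1     0     1     0     1     0     1     0     1
          4     1     0     1     0     2     0     2     0     3     0     3     0     4     0     4     0     5
          7     1     0     1     0     2     0     2     1     3     1     3     2     4     2     5     3     6

2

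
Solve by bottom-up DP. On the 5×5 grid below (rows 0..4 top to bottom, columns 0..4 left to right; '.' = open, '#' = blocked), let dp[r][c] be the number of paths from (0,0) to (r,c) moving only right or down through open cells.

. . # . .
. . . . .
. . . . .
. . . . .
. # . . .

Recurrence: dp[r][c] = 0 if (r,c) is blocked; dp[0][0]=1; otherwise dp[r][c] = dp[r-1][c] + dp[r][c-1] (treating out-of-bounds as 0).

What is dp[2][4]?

9

r\c   0   1   2   3   4
  0   1   1   0   0   0
  1   1   2   2   2   2
  2   1   3   5   7   9
  3   1   4   9  16  25
  4   1   0   9  25  50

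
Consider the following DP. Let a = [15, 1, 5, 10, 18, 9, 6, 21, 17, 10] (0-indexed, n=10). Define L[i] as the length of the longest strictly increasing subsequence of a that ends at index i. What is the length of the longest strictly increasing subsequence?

   i    0    1    2    3    4    5    6    7    8    9
a[i]   15    1    5   10   18    9    6   21   17   10
L[i]    1    1    2    3    4    3    3    5    4    4

5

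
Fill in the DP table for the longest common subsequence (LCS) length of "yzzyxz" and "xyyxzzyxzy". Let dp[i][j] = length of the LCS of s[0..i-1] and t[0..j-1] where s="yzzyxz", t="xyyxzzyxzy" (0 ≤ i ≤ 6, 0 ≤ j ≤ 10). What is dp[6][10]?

   ''  x  y  y  x  z  z  y  x  z  y
''  0  0  0  0  0  0  0  0  0  0  0
 y  0  0  1  1  1  1  1  1  1  1  1
 z  0  0  1  1  1  2  2  2  2  2  2
 z  0  0  1  1  1  2  3  3  3  3  3
 y  0  0  1  2  2  2  3  4  4  4  4
 x  0  1  1  2  3  3  3  4  5  5  5
 z  0  1  1  2  3  4  4  4  5  6  6

6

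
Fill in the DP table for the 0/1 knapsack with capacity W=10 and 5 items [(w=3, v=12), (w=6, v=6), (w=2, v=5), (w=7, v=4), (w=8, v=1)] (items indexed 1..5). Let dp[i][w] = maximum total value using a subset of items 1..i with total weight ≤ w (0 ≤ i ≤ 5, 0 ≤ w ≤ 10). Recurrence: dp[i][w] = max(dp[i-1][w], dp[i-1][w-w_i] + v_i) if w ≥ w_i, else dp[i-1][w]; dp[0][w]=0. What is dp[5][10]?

i\w   0   1   2   3   4   5   6   7   8   9  10
  0   0   0   0   0   0   0   0   0   0   0   0
  1   0   0   0  12  12  12  12  12  12  12  12
  2   0   0   0  12  12  12  12  12  12  18  18
  3   0   0   5  12  12  17  17  17  17  18  18
  4   0   0   5  12  12  17  17  17  17  18  18
  5   0   0   5  12  12  17  17  17  17  18  18

18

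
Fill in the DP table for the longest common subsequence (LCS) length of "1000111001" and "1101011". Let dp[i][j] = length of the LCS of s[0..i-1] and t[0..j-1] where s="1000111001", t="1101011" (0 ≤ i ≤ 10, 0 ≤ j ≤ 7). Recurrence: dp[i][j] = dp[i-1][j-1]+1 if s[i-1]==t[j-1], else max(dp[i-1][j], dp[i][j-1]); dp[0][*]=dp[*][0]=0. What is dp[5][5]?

   ''  1  1  0  1  0  1  1
''  0  0  0  0  0  0  0  0
 1  0  1  1  1  1  1  1  1
 0  0  1  1  2  2  2  2  2
 0  0  1  1  2  2  3  3  3
 0  0  1  1  2  2  3  3  3
 1  0  1  2  2  3  3  4  4
 1  0  1  2  2  3  3  4  5
 1  0  1  2  2  3  3  4  5
 0  0  1  2  3  3  4  4  5
 0  0  1  2  3  3  4  4  5
 1  0  1  2  3  4  4  5  5

3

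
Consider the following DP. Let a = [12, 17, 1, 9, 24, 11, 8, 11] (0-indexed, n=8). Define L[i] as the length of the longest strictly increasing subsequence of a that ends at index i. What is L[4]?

   i    0    1    2    3    4    5    6    7
a[i]   12   17    1    9   24   11    8   11
L[i]    1    2    1    2    3    3    2    3

3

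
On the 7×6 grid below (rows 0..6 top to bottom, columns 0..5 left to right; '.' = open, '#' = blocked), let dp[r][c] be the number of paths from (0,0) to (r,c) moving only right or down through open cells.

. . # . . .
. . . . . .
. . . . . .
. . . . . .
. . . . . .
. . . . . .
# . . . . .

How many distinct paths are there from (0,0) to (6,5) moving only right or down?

377

r\c   0   1   2   3   4   5
  0   1   1   0   0   0   0
  1   1   2   2   2   2   2
  2   1   3   5   7   9  11
  3   1   4   9  16  25  36
  4   1   5  14  30  55  91
  5   1   6  20  50 105 196
  6   0   6  26  76 181 377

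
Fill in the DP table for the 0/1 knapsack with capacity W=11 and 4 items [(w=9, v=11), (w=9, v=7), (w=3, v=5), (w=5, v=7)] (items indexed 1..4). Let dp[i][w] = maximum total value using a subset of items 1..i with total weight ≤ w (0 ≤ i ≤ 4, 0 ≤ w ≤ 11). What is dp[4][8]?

i\w   0   1   2   3   4   5   6   7   8   9  10  11
  0   0   0   0   0   0   0   0   0   0   0   0   0
  1   0   0   0   0   0   0   0   0   0  11  11  11
  2   0   0   0   0   0   0   0   0   0  11  11  11
  3   0   0   0   5   5   5   5   5   5  11  11  11
  4   0   0   0   5   5   7   7   7  12  12  12  12

12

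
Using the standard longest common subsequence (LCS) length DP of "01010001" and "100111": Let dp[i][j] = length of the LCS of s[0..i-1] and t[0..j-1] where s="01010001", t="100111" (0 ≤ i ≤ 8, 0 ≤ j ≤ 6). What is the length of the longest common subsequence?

   ''  1  0  0  1  1  1
''  0  0  0  0  0  0  0
 0  0  0  1  1  1  1  1
 1  0  1  1  1  2  2  2
 0  0  1  2  2  2  2  2
 1  0  1  2  2  3  3  3
 0  0  1  2  3  3  3  3
 0  0  1  2  3  3  3  3
 0  0  1  2  3  3  3  3
 1  0  1  2  3  4  4  4

4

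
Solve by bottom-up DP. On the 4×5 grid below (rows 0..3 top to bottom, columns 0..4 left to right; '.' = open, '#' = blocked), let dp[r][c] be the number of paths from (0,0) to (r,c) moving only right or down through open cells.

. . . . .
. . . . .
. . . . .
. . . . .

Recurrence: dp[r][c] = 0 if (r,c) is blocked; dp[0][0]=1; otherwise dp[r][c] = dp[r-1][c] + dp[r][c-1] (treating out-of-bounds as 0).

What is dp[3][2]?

10

r\c   0   1   2   3   4
  0   1   1   1   1   1
  1   1   2   3   4   5
  2   1   3   6  10  15
  3   1   4  10  20  35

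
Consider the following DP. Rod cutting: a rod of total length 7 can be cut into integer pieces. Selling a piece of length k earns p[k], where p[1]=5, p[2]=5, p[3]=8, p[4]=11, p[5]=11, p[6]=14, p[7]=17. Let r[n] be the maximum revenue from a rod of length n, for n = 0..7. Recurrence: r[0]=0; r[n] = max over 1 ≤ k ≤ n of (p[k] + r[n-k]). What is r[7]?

35

   n    0    1    2    3    4    5    6    7
r[n]    0    5   10   15   20   25   30   35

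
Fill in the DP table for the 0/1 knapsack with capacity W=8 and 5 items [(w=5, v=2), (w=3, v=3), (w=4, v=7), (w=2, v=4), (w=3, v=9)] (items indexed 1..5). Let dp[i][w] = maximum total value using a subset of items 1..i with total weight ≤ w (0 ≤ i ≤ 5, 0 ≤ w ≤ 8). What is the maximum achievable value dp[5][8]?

i\w   0   1   2   3   4   5   6   7   8
  0   0   0   0   0   0   0   0   0   0
  1   0   0   0   0   0   2   2   2   2
  2   0   0   0   3   3   3   3   3   5
  3   0   0   0   3   7   7   7  10  10
  4   0   0   4   4   7   7  11  11  11
  5   0   0   4   9   9  13  13  16  16

16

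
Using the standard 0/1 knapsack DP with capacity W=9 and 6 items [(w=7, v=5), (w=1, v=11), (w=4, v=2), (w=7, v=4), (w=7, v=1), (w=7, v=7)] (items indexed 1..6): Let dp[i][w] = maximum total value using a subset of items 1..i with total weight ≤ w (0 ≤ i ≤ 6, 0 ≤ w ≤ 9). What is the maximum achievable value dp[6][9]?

18

i\w   0   1   2   3   4   5   6   7   8   9
  0   0   0   0   0   0   0   0   0   0   0
  1   0   0   0   0   0   0   0   5   5   5
  2   0  11  11  11  11  11  11  11  16  16
  3   0  11  11  11  11  13  13  13  16  16
  4   0  11  11  11  11  13  13  13  16  16
  5   0  11  11  11  11  13  13  13  16  16
  6   0  11  11  11  11  13  13  13  18  18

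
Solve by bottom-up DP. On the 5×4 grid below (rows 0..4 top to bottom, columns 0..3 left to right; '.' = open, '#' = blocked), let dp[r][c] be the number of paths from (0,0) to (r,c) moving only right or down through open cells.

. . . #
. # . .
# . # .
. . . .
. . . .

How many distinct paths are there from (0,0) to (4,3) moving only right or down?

1

r\c   0   1   2   3
  0   1   1   1   0
  1   1   0   1   1
  2   0   0   0   1
  3   0   0   0   1
  4   0   0   0   1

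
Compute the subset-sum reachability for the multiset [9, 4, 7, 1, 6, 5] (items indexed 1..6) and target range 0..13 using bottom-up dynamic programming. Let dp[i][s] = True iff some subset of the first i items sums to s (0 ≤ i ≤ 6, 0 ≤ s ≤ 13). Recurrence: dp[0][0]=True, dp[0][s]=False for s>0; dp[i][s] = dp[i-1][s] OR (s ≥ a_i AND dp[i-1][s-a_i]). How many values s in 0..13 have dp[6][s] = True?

12

i\s   0   1   2   3   4   5   6   7   8   9  10  11  12  13
  0   T   F   F   F   F   F   F   F   F   F   F   F   F   F
  1   T   F   F   F   F   F   F   F   F   T   F   F   F   F
  2   T   F   F   F   T   F   F   F   F   T   F   F   F   T
  3   T   F   F   F   T   F   F   T   F   T   F   T   F   T
  4   T   T   F   F   T   T   F   T   T   T   T   T   T   T
  5   T   T   F   F   T   T   T   T   T   T   T   T   T   T
  6   T   T   F   F   T   T   T   T   T   T   T   T   T   T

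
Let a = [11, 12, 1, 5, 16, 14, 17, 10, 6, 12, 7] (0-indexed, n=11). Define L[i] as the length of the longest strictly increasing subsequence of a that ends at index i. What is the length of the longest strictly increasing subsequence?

   i    0    1    2    3    4    5    6    7    8    9   10
a[i]   11   12    1    5   16   14   17   10    6   12    7
L[i]    1    2    1    2    3    3    4    3    3    4    4

4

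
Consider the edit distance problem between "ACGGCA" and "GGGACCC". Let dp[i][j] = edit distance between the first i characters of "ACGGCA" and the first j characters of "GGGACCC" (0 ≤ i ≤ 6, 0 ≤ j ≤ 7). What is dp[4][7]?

5

   ''  G  G  G  A  C  C  C
''  0  1  2  3  4  5  6  7
 A  1  1  2  3  3  4  5  6
 C  2  2  2  3  4  3  4  5
 G  3  2  2  2  3  4  4  5
 G  4  3  2  2  3  4  5  5
 C  5  4  3  3  3  3  4  5
 A  6  5  4  4  3  4  4  5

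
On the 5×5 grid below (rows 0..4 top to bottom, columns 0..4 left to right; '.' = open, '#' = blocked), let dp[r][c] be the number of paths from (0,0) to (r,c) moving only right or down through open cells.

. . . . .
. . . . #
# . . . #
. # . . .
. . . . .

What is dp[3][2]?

r\c   0   1   2   3   4
  0   1   1   1   1   1
  1   1   2   3   4   0
  2   0   2   5   9   0
  3   0   0   5  14  14
  4   0   0   5  19  33

5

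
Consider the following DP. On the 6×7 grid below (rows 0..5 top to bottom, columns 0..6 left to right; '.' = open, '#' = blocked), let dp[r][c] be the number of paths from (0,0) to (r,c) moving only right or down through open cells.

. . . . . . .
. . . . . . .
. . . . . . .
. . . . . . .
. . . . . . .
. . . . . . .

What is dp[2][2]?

r\c   0   1   2   3   4   5   6
  0   1   1   1   1   1   1   1
  1   1   2   3   4   5   6   7
  2   1   3   6  10  15  21  28
  3   1   4  10  20  35  56  84
  4   1   5  15  35  70 126 210
  5   1   6  21  56 126 252 462

6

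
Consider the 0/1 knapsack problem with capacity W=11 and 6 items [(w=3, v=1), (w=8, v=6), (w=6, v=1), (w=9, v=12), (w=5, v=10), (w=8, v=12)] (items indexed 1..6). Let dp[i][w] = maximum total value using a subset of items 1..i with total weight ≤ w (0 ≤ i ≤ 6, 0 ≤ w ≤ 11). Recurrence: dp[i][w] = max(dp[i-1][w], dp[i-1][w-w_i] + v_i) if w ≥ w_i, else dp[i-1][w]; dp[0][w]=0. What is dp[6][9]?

i\w   0   1   2   3   4   5   6   7   8   9  10  11
  0   0   0   0   0   0   0   0   0   0   0   0   0
  1   0   0   0   1   1   1   1   1   1   1   1   1
  2   0   0   0   1   1   1   1   1   6   6   6   7
  3   0   0   0   1   1   1   1   1   6   6   6   7
  4   0   0   0   1   1   1   1   1   6  12  12  12
  5   0   0   0   1   1  10  10  10  11  12  12  12
  6   0   0   0   1   1  10  10  10  12  12  12  13

12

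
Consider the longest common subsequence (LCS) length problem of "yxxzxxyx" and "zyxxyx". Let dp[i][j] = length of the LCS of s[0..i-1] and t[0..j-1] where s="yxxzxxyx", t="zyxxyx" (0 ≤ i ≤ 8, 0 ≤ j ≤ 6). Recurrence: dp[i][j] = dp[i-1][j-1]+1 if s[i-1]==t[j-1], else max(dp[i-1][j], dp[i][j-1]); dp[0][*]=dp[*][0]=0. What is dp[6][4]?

3

   ''  z  y  x  x  y  x
''  0  0  0  0  0  0  0
 y  0  0  1  1  1  1  1
 x  0  0  1  2  2  2  2
 x  0  0  1  2  3  3  3
 z  0  1  1  2  3  3  3
 x  0  1  1  2  3  3  4
 x  0  1  1  2  3  3  4
 y  0  1  2  2  3  4  4
 x  0  1  2  3  3  4  5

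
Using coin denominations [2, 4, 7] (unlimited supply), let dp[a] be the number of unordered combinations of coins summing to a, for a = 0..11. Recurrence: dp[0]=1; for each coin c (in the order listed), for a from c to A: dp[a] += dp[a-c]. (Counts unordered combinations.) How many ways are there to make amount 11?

after  coin     0     1     2     3     4     5     6     7     8     9    10    11
          2     1     0     1     0     1     0     1     0     1     0     1     0
          4     1     0     1     0     2     0     2     0     3     0     3     0
          7     1     0     1     0     2     0     2     1     3     1     3     2

2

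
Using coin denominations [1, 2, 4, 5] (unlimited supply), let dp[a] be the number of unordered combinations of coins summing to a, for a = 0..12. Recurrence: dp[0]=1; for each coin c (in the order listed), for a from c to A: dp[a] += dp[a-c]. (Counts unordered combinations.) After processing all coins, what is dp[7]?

8

after  coin     0     1     2     3     4     5     6     7     8     9    10    11    12
          1     1     1     1     1     1     1     1     1     1     1     1     1     1
          2     1     1     2     2     3     3     4     4     5     5     6     6     7
          4     1     1     2     2     4     4     6     6     9     9    12    12    16
          5     1     1     2     2     4     5     7     8    11    13    17    19    24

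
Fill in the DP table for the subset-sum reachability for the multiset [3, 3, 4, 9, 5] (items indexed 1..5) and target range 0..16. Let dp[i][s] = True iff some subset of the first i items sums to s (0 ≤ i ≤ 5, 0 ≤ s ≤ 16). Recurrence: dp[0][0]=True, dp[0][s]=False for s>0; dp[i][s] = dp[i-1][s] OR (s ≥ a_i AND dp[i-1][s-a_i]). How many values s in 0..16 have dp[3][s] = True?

i\s   0   1   2   3   4   5   6   7   8   9  10  11  12  13  14  15  16
  0   T   F   F   F   F   F   F   F   F   F   F   F   F   F   F   F   F
  1   T   F   F   T   F   F   F   F   F   F   F   F   F   F   F   F   F
  2   T   F   F   T   F   F   T   F   F   F   F   F   F   F   F   F   F
  3   T   F   F   T   T   F   T   T   F   F   T   F   F   F   F   F   F
  4   T   F   F   T   T   F   T   T   F   T   T   F   T   T   F   T   T
  5   T   F   F   T   T   T   T   T   T   T   T   T   T   T   T   T   T

6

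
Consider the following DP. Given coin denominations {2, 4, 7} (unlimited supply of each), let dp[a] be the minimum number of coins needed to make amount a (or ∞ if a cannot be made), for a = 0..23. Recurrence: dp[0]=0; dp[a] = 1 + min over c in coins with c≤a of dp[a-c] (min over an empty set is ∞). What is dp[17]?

 a  0  1  2  3  4  5  6  7  8  9 10 11 12 13 14 15 16 17 18 19 20 21 22 23
dp  0  -  1  -  1  -  2  1  2  2  3  2  3  3  2  3  3  4  3  4  4  3  4  4
(- denotes ∞ / unreachable)

4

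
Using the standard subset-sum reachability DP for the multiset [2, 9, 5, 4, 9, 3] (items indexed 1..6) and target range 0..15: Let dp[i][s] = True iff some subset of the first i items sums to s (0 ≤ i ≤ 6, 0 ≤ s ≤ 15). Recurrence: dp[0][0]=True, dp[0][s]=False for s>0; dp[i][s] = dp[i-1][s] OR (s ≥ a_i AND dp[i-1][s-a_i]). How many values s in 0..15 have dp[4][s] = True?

11

i\s   0   1   2   3   4   5   6   7   8   9  10  11  12  13  14  15
  0   T   F   F   F   F   F   F   F   F   F   F   F   F   F   F   F
  1   T   F   T   F   F   F   F   F   F   F   F   F   F   F   F   F
  2   T   F   T   F   F   F   F   F   F   T   F   T   F   F   F   F
  3   T   F   T   F   F   T   F   T   F   T   F   T   F   F   T   F
  4   T   F   T   F   T   T   T   T   F   T   F   T   F   T   T   T
  5   T   F   T   F   T   T   T   T   F   T   F   T   F   T   T   T
  6   T   F   T   T   T   T   T   T   T   T   T   T   T   T   T   T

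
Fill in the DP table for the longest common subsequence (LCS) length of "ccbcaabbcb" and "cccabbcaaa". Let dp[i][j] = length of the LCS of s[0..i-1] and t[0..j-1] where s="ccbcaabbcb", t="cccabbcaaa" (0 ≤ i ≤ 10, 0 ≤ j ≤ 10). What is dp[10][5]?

   ''  c  c  c  a  b  b  c  a  a  a
''  0  0  0  0  0  0  0  0  0  0  0
 c  0  1  1  1  1  1  1  1  1  1  1
 c  0  1  2  2  2  2  2  2  2  2  2
 b  0  1  2  2  2  3  3  3  3  3  3
 c  0  1  2  3  3  3  3  4  4  4  4
 a  0  1  2  3  4  4  4  4  5  5  5
 a  0  1  2  3  4  4  4  4  5  6  6
 b  0  1  2  3  4  5  5  5  5  6  6
 b  0  1  2  3  4  5  6  6  6  6  6
 c  0  1  2  3  4  5  6  7  7  7  7
 b  0  1  2  3  4  5  6  7  7  7  7

5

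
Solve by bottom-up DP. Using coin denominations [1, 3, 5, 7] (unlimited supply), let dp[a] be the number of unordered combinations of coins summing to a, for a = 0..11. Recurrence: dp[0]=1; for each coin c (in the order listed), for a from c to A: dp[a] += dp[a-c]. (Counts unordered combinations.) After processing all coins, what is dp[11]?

10

after  coin     0     1     2     3     4     5     6     7     8     9    10    11
          1     1     1     1     1     1     1     1     1     1     1     1     1
          3     1     1     1     2     2     2     3     3     3     4     4     4
          5     1     1     1     2     2     3     4     4     5     6     7     8
          7     1     1     1     2     2     3     4     5     6     7     9    10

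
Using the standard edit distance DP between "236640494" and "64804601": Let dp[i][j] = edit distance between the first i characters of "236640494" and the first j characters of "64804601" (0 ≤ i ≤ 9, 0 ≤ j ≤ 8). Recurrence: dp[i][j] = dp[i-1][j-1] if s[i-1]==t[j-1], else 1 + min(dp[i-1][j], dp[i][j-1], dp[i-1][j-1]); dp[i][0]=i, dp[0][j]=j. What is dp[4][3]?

   ''  6  4  8  0  4  6  0  1
''  0  1  2  3  4  5  6  7  8
 2  1  1  2  3  4  5  6  7  8
 3  2  2  2  3  4  5  6  7  8
 6  3  2  3  3  4  5  5  6  7
 6  4  3  3  4  4  5  5  6  7
 4  5  4  3  4  5  4  5  6  7
 0  6  5  4  4  4  5  5  5  6
 4  7  6  5  5  5  4  5  6  6
 9  8  7  6  6  6  5  5  6  7
 4  9  8  7  7  7  6  6  6  7

4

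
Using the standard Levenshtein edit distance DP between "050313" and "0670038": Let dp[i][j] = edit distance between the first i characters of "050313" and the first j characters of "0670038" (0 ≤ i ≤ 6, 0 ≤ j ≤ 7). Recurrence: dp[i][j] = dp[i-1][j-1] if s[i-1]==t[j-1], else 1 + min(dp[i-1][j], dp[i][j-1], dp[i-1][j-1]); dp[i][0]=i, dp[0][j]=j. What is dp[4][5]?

3

   ''  0  6  7  0  0  3  8
''  0  1  2  3  4  5  6  7
 0  1  0  1  2  3  4  5  6
 5  2  1  1  2  3  4  5  6
 0  3  2  2  2  2  3  4  5
 3  4  3  3  3  3  3  3  4
 1  5  4  4  4  4  4  4  4
 3  6  5  5  5  5  5  4  5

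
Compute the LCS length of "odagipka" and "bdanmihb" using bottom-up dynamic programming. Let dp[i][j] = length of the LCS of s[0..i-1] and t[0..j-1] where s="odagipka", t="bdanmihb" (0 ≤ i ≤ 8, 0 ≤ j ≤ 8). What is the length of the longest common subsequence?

3

   ''  b  d  a  n  m  i  h  b
''  0  0  0  0  0  0  0  0  0
 o  0  0  0  0  0  0  0  0  0
 d  0  0  1  1  1  1  1  1  1
 a  0  0  1  2  2  2  2  2  2
 g  0  0  1  2  2  2  2  2  2
 i  0  0  1  2  2  2  3  3  3
 p  0  0  1  2  2  2  3  3  3
 k  0  0  1  2  2  2  3  3  3
 a  0  0  1  2  2  2  3  3  3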